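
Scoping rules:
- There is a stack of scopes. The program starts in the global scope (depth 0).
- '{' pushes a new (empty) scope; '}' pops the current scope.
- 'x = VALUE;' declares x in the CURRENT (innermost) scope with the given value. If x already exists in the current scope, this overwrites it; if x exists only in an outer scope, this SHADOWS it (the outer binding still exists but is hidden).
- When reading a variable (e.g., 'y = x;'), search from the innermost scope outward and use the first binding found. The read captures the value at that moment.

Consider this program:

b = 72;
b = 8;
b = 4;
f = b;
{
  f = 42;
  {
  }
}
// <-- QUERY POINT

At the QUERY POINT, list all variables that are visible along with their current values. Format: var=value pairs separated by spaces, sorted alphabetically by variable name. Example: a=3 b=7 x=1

Answer: b=4 f=4

Derivation:
Step 1: declare b=72 at depth 0
Step 2: declare b=8 at depth 0
Step 3: declare b=4 at depth 0
Step 4: declare f=(read b)=4 at depth 0
Step 5: enter scope (depth=1)
Step 6: declare f=42 at depth 1
Step 7: enter scope (depth=2)
Step 8: exit scope (depth=1)
Step 9: exit scope (depth=0)
Visible at query point: b=4 f=4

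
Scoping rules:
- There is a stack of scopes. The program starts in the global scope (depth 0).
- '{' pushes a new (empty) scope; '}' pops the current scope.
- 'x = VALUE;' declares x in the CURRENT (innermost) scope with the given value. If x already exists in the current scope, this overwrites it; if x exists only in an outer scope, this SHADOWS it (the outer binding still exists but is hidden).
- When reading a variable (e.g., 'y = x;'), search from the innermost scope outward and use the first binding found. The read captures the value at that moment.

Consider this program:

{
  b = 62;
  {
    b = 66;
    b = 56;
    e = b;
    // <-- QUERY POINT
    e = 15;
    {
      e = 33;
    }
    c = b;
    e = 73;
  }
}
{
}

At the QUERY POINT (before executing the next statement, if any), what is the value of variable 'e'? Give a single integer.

Answer: 56

Derivation:
Step 1: enter scope (depth=1)
Step 2: declare b=62 at depth 1
Step 3: enter scope (depth=2)
Step 4: declare b=66 at depth 2
Step 5: declare b=56 at depth 2
Step 6: declare e=(read b)=56 at depth 2
Visible at query point: b=56 e=56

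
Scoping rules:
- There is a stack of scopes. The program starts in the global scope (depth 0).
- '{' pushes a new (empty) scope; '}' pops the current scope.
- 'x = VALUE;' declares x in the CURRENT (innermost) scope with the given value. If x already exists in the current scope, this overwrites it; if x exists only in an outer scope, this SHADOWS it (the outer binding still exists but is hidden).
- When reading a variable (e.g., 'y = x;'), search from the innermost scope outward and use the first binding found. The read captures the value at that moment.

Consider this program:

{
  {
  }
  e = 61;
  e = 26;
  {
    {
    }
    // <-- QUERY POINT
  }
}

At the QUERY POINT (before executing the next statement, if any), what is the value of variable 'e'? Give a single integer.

Answer: 26

Derivation:
Step 1: enter scope (depth=1)
Step 2: enter scope (depth=2)
Step 3: exit scope (depth=1)
Step 4: declare e=61 at depth 1
Step 5: declare e=26 at depth 1
Step 6: enter scope (depth=2)
Step 7: enter scope (depth=3)
Step 8: exit scope (depth=2)
Visible at query point: e=26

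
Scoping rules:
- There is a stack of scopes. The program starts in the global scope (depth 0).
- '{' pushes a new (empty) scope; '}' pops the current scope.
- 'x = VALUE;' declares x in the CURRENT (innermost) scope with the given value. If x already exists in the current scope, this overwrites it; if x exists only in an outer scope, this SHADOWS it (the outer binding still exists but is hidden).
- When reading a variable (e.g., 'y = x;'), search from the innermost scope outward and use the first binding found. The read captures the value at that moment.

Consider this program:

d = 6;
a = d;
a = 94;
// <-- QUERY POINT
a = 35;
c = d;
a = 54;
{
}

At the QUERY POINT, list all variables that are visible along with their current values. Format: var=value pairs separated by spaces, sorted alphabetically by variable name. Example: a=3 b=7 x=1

Step 1: declare d=6 at depth 0
Step 2: declare a=(read d)=6 at depth 0
Step 3: declare a=94 at depth 0
Visible at query point: a=94 d=6

Answer: a=94 d=6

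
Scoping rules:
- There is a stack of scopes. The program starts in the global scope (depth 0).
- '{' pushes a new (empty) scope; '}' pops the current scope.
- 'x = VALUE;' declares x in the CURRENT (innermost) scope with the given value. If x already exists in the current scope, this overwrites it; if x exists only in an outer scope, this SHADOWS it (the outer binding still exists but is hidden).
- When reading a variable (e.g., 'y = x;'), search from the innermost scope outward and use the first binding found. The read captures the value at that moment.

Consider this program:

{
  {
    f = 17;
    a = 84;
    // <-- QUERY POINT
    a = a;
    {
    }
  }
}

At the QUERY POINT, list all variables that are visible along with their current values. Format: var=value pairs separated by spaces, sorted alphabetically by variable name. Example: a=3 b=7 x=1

Step 1: enter scope (depth=1)
Step 2: enter scope (depth=2)
Step 3: declare f=17 at depth 2
Step 4: declare a=84 at depth 2
Visible at query point: a=84 f=17

Answer: a=84 f=17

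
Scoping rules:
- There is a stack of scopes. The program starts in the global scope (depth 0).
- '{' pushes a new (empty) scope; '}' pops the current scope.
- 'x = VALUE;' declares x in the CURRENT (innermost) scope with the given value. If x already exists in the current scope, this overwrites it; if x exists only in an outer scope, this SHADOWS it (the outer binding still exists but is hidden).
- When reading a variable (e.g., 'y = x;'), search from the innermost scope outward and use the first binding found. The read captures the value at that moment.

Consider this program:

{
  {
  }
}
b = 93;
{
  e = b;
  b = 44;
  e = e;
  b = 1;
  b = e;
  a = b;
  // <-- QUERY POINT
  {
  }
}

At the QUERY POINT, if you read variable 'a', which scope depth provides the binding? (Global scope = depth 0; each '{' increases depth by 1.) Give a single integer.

Answer: 1

Derivation:
Step 1: enter scope (depth=1)
Step 2: enter scope (depth=2)
Step 3: exit scope (depth=1)
Step 4: exit scope (depth=0)
Step 5: declare b=93 at depth 0
Step 6: enter scope (depth=1)
Step 7: declare e=(read b)=93 at depth 1
Step 8: declare b=44 at depth 1
Step 9: declare e=(read e)=93 at depth 1
Step 10: declare b=1 at depth 1
Step 11: declare b=(read e)=93 at depth 1
Step 12: declare a=(read b)=93 at depth 1
Visible at query point: a=93 b=93 e=93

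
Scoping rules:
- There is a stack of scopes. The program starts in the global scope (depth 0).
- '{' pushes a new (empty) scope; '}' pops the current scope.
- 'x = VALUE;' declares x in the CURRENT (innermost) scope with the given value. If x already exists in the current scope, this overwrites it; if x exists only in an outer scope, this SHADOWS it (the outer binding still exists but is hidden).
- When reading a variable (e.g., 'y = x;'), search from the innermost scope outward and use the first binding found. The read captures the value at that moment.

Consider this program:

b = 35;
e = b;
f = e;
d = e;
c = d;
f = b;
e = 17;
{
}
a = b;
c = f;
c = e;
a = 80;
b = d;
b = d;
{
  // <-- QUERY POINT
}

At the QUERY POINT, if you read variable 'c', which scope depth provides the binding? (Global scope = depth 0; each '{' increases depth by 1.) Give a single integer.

Step 1: declare b=35 at depth 0
Step 2: declare e=(read b)=35 at depth 0
Step 3: declare f=(read e)=35 at depth 0
Step 4: declare d=(read e)=35 at depth 0
Step 5: declare c=(read d)=35 at depth 0
Step 6: declare f=(read b)=35 at depth 0
Step 7: declare e=17 at depth 0
Step 8: enter scope (depth=1)
Step 9: exit scope (depth=0)
Step 10: declare a=(read b)=35 at depth 0
Step 11: declare c=(read f)=35 at depth 0
Step 12: declare c=(read e)=17 at depth 0
Step 13: declare a=80 at depth 0
Step 14: declare b=(read d)=35 at depth 0
Step 15: declare b=(read d)=35 at depth 0
Step 16: enter scope (depth=1)
Visible at query point: a=80 b=35 c=17 d=35 e=17 f=35

Answer: 0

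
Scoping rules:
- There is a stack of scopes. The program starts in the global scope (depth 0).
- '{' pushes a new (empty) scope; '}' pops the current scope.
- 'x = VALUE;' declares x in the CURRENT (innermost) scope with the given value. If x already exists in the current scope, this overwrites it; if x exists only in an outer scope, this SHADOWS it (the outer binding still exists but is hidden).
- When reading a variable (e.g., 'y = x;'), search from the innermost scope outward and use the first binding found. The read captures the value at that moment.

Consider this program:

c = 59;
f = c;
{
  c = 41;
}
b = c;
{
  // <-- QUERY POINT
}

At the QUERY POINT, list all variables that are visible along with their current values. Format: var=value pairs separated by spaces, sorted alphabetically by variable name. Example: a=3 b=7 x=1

Answer: b=59 c=59 f=59

Derivation:
Step 1: declare c=59 at depth 0
Step 2: declare f=(read c)=59 at depth 0
Step 3: enter scope (depth=1)
Step 4: declare c=41 at depth 1
Step 5: exit scope (depth=0)
Step 6: declare b=(read c)=59 at depth 0
Step 7: enter scope (depth=1)
Visible at query point: b=59 c=59 f=59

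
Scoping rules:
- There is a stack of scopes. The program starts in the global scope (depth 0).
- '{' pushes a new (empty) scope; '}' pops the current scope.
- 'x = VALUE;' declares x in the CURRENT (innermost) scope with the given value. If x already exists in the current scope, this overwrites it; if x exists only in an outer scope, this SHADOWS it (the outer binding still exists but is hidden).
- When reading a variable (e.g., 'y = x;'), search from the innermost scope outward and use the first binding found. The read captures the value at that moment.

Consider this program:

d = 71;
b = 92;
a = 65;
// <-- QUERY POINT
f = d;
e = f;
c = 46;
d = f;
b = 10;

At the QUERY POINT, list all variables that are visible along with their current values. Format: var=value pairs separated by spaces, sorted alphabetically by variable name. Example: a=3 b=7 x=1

Step 1: declare d=71 at depth 0
Step 2: declare b=92 at depth 0
Step 3: declare a=65 at depth 0
Visible at query point: a=65 b=92 d=71

Answer: a=65 b=92 d=71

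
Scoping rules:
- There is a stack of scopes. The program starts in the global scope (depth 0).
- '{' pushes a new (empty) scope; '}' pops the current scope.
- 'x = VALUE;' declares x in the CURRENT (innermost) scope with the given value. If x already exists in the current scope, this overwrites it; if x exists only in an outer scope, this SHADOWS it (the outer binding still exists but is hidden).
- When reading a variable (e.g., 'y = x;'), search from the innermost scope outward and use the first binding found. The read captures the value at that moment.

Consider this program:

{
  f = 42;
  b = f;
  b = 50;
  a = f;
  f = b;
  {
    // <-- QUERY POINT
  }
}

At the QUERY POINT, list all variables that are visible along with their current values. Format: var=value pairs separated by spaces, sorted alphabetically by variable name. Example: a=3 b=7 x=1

Step 1: enter scope (depth=1)
Step 2: declare f=42 at depth 1
Step 3: declare b=(read f)=42 at depth 1
Step 4: declare b=50 at depth 1
Step 5: declare a=(read f)=42 at depth 1
Step 6: declare f=(read b)=50 at depth 1
Step 7: enter scope (depth=2)
Visible at query point: a=42 b=50 f=50

Answer: a=42 b=50 f=50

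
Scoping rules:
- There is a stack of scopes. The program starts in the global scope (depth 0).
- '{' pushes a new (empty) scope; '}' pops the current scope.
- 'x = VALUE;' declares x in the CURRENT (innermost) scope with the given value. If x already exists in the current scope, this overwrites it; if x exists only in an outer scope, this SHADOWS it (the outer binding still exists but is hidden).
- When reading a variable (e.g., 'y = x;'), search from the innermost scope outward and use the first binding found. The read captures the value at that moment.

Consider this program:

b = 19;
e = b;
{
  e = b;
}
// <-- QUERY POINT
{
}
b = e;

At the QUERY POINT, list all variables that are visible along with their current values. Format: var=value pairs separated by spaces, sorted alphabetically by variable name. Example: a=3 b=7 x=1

Answer: b=19 e=19

Derivation:
Step 1: declare b=19 at depth 0
Step 2: declare e=(read b)=19 at depth 0
Step 3: enter scope (depth=1)
Step 4: declare e=(read b)=19 at depth 1
Step 5: exit scope (depth=0)
Visible at query point: b=19 e=19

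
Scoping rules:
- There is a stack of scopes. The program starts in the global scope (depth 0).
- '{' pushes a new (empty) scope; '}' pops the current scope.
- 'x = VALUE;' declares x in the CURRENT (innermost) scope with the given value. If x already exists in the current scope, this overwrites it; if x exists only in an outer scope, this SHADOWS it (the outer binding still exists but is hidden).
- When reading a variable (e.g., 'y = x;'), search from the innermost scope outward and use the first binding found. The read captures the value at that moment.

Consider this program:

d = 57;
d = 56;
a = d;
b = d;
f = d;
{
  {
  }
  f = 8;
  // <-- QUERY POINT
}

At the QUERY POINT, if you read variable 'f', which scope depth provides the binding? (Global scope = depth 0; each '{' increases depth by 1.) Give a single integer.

Answer: 1

Derivation:
Step 1: declare d=57 at depth 0
Step 2: declare d=56 at depth 0
Step 3: declare a=(read d)=56 at depth 0
Step 4: declare b=(read d)=56 at depth 0
Step 5: declare f=(read d)=56 at depth 0
Step 6: enter scope (depth=1)
Step 7: enter scope (depth=2)
Step 8: exit scope (depth=1)
Step 9: declare f=8 at depth 1
Visible at query point: a=56 b=56 d=56 f=8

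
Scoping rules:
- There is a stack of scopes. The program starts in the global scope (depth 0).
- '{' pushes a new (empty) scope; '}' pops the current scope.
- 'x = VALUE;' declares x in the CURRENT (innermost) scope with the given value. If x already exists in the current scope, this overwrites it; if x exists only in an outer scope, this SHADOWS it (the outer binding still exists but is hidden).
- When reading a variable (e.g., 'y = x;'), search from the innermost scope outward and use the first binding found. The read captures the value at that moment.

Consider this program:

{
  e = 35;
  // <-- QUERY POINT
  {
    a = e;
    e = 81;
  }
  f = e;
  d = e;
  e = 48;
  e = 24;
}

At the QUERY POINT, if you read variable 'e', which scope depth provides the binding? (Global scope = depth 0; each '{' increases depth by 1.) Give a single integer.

Answer: 1

Derivation:
Step 1: enter scope (depth=1)
Step 2: declare e=35 at depth 1
Visible at query point: e=35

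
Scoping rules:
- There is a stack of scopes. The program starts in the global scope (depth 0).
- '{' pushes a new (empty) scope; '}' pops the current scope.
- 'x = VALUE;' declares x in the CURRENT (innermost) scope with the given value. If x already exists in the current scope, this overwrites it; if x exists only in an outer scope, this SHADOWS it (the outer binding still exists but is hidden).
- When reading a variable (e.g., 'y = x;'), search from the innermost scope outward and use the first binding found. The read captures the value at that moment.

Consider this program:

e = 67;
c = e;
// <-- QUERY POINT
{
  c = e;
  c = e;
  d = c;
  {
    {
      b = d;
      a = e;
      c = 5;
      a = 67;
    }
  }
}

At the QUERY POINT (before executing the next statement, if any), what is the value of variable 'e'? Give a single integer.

Answer: 67

Derivation:
Step 1: declare e=67 at depth 0
Step 2: declare c=(read e)=67 at depth 0
Visible at query point: c=67 e=67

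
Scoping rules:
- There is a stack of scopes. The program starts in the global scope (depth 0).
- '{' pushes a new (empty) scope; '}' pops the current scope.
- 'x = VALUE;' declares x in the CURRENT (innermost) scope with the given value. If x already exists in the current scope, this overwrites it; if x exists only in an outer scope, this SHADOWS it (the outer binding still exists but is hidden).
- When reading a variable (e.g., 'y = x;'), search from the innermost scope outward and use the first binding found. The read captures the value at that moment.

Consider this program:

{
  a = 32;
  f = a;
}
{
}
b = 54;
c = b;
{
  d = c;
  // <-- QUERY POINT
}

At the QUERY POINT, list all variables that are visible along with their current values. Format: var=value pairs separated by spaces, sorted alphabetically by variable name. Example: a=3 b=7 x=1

Answer: b=54 c=54 d=54

Derivation:
Step 1: enter scope (depth=1)
Step 2: declare a=32 at depth 1
Step 3: declare f=(read a)=32 at depth 1
Step 4: exit scope (depth=0)
Step 5: enter scope (depth=1)
Step 6: exit scope (depth=0)
Step 7: declare b=54 at depth 0
Step 8: declare c=(read b)=54 at depth 0
Step 9: enter scope (depth=1)
Step 10: declare d=(read c)=54 at depth 1
Visible at query point: b=54 c=54 d=54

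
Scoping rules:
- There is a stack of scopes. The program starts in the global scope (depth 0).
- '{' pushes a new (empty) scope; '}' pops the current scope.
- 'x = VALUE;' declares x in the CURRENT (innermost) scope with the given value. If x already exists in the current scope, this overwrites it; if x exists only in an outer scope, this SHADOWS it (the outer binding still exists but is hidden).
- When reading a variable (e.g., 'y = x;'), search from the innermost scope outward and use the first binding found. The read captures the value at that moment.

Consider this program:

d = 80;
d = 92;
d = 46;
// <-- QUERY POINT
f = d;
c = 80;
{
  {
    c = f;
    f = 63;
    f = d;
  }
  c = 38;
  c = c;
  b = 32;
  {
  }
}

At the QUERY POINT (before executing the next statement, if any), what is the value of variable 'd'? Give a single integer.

Answer: 46

Derivation:
Step 1: declare d=80 at depth 0
Step 2: declare d=92 at depth 0
Step 3: declare d=46 at depth 0
Visible at query point: d=46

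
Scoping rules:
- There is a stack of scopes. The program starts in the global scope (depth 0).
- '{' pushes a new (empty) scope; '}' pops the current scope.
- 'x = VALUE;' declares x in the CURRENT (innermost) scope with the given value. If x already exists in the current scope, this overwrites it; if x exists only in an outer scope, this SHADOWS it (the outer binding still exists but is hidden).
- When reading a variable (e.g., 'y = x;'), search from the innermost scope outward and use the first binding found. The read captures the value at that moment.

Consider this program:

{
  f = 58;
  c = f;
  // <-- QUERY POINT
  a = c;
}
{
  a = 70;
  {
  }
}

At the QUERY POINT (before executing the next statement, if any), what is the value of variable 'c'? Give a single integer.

Step 1: enter scope (depth=1)
Step 2: declare f=58 at depth 1
Step 3: declare c=(read f)=58 at depth 1
Visible at query point: c=58 f=58

Answer: 58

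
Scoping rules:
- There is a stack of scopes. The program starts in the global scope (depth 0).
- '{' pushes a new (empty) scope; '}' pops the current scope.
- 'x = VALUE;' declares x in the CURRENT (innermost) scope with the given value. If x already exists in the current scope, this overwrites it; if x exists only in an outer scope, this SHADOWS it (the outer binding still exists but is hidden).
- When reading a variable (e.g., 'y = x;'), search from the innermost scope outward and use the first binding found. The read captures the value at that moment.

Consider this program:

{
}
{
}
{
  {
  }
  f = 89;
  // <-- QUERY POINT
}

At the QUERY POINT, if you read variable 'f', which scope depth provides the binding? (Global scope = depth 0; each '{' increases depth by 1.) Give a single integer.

Step 1: enter scope (depth=1)
Step 2: exit scope (depth=0)
Step 3: enter scope (depth=1)
Step 4: exit scope (depth=0)
Step 5: enter scope (depth=1)
Step 6: enter scope (depth=2)
Step 7: exit scope (depth=1)
Step 8: declare f=89 at depth 1
Visible at query point: f=89

Answer: 1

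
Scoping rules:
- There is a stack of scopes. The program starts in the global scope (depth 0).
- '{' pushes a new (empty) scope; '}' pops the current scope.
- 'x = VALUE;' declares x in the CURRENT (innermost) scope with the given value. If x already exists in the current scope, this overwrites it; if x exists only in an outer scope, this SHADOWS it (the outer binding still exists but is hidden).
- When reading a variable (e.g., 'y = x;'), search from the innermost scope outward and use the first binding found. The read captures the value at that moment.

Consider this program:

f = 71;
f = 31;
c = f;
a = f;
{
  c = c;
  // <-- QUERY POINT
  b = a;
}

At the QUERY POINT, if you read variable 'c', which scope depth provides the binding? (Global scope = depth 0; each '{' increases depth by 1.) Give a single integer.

Answer: 1

Derivation:
Step 1: declare f=71 at depth 0
Step 2: declare f=31 at depth 0
Step 3: declare c=(read f)=31 at depth 0
Step 4: declare a=(read f)=31 at depth 0
Step 5: enter scope (depth=1)
Step 6: declare c=(read c)=31 at depth 1
Visible at query point: a=31 c=31 f=31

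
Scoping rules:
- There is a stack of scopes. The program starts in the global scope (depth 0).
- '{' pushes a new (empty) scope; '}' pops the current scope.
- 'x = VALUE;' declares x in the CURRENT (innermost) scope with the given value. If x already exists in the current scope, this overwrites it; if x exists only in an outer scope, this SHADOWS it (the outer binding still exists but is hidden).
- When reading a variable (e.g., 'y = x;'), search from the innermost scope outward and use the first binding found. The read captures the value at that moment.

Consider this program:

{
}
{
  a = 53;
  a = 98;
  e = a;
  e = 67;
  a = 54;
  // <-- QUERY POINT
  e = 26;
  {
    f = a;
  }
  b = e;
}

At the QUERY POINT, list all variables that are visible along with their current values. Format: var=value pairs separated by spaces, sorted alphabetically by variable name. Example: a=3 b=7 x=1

Step 1: enter scope (depth=1)
Step 2: exit scope (depth=0)
Step 3: enter scope (depth=1)
Step 4: declare a=53 at depth 1
Step 5: declare a=98 at depth 1
Step 6: declare e=(read a)=98 at depth 1
Step 7: declare e=67 at depth 1
Step 8: declare a=54 at depth 1
Visible at query point: a=54 e=67

Answer: a=54 e=67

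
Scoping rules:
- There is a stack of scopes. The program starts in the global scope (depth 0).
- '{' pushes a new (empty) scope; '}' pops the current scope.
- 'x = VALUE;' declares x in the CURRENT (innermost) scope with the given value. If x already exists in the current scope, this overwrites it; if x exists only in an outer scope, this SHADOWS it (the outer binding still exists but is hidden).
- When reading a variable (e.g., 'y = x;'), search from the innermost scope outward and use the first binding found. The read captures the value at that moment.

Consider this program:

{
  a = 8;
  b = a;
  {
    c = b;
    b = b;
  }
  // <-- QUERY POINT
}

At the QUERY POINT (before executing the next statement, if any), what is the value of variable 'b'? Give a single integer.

Step 1: enter scope (depth=1)
Step 2: declare a=8 at depth 1
Step 3: declare b=(read a)=8 at depth 1
Step 4: enter scope (depth=2)
Step 5: declare c=(read b)=8 at depth 2
Step 6: declare b=(read b)=8 at depth 2
Step 7: exit scope (depth=1)
Visible at query point: a=8 b=8

Answer: 8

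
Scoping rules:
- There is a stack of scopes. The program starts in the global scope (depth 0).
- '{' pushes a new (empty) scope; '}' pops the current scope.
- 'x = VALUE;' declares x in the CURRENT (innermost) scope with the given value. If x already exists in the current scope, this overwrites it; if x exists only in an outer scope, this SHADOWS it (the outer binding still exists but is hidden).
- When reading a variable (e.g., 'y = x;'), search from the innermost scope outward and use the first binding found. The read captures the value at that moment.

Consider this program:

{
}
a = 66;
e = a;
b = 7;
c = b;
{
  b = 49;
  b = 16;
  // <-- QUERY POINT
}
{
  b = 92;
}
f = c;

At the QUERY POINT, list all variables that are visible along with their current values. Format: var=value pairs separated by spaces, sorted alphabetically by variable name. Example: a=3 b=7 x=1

Answer: a=66 b=16 c=7 e=66

Derivation:
Step 1: enter scope (depth=1)
Step 2: exit scope (depth=0)
Step 3: declare a=66 at depth 0
Step 4: declare e=(read a)=66 at depth 0
Step 5: declare b=7 at depth 0
Step 6: declare c=(read b)=7 at depth 0
Step 7: enter scope (depth=1)
Step 8: declare b=49 at depth 1
Step 9: declare b=16 at depth 1
Visible at query point: a=66 b=16 c=7 e=66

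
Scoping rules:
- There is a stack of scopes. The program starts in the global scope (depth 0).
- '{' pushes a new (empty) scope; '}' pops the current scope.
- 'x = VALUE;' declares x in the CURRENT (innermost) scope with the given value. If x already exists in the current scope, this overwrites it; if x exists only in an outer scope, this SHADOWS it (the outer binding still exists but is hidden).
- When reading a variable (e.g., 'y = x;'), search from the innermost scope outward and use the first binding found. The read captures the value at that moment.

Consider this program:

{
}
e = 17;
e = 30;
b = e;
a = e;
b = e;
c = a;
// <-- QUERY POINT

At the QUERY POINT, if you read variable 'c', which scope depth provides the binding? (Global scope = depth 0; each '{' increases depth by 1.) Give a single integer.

Step 1: enter scope (depth=1)
Step 2: exit scope (depth=0)
Step 3: declare e=17 at depth 0
Step 4: declare e=30 at depth 0
Step 5: declare b=(read e)=30 at depth 0
Step 6: declare a=(read e)=30 at depth 0
Step 7: declare b=(read e)=30 at depth 0
Step 8: declare c=(read a)=30 at depth 0
Visible at query point: a=30 b=30 c=30 e=30

Answer: 0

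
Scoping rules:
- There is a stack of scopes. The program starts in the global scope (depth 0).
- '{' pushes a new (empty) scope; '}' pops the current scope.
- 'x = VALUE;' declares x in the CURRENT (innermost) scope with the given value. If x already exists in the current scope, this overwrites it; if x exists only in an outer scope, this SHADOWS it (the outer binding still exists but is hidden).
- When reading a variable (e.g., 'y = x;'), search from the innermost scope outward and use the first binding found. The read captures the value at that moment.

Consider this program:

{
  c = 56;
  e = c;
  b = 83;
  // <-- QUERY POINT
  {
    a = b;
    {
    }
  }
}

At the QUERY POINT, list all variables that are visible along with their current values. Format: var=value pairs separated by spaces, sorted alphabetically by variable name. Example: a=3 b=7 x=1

Step 1: enter scope (depth=1)
Step 2: declare c=56 at depth 1
Step 3: declare e=(read c)=56 at depth 1
Step 4: declare b=83 at depth 1
Visible at query point: b=83 c=56 e=56

Answer: b=83 c=56 e=56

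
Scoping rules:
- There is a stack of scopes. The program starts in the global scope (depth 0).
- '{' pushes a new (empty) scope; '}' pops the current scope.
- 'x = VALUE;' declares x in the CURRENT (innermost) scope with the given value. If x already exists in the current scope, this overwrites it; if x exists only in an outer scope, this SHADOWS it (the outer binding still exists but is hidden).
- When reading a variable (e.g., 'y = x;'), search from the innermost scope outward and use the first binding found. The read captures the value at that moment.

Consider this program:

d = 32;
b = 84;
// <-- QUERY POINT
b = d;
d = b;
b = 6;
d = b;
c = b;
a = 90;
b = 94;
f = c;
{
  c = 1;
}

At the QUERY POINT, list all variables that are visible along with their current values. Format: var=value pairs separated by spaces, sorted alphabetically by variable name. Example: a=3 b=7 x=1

Answer: b=84 d=32

Derivation:
Step 1: declare d=32 at depth 0
Step 2: declare b=84 at depth 0
Visible at query point: b=84 d=32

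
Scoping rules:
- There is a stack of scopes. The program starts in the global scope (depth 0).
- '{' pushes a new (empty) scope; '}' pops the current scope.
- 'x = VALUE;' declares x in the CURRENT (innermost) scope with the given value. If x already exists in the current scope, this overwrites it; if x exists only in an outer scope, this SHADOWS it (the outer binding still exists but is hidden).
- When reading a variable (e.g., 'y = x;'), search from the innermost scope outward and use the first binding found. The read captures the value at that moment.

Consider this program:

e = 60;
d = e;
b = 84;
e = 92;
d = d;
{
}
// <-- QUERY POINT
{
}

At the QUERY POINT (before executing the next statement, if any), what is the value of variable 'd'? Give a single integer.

Answer: 60

Derivation:
Step 1: declare e=60 at depth 0
Step 2: declare d=(read e)=60 at depth 0
Step 3: declare b=84 at depth 0
Step 4: declare e=92 at depth 0
Step 5: declare d=(read d)=60 at depth 0
Step 6: enter scope (depth=1)
Step 7: exit scope (depth=0)
Visible at query point: b=84 d=60 e=92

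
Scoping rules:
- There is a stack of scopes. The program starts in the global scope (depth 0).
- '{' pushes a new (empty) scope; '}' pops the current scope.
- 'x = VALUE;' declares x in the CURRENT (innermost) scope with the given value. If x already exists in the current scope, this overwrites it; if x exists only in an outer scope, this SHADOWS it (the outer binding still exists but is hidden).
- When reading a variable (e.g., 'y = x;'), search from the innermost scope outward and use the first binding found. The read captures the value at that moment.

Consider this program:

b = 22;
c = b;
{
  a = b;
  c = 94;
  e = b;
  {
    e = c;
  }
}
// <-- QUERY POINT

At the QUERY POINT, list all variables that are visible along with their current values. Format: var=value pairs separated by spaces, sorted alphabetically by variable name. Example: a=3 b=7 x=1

Answer: b=22 c=22

Derivation:
Step 1: declare b=22 at depth 0
Step 2: declare c=(read b)=22 at depth 0
Step 3: enter scope (depth=1)
Step 4: declare a=(read b)=22 at depth 1
Step 5: declare c=94 at depth 1
Step 6: declare e=(read b)=22 at depth 1
Step 7: enter scope (depth=2)
Step 8: declare e=(read c)=94 at depth 2
Step 9: exit scope (depth=1)
Step 10: exit scope (depth=0)
Visible at query point: b=22 c=22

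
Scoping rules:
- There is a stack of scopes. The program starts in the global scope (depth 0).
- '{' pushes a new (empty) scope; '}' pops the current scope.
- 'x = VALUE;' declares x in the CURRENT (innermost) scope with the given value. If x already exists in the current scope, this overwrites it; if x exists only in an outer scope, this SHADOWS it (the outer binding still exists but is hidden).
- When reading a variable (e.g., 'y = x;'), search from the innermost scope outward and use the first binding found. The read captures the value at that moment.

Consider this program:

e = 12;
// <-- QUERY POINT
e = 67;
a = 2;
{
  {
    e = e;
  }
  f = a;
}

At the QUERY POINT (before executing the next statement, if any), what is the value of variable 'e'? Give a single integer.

Step 1: declare e=12 at depth 0
Visible at query point: e=12

Answer: 12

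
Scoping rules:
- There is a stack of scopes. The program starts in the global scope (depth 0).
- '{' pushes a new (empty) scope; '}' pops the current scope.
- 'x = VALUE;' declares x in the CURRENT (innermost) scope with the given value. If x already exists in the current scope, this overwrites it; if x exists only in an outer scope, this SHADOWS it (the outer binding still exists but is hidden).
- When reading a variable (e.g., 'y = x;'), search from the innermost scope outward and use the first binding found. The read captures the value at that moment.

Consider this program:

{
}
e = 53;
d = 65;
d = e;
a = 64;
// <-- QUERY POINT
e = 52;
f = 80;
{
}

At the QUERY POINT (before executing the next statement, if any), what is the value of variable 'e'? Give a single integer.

Step 1: enter scope (depth=1)
Step 2: exit scope (depth=0)
Step 3: declare e=53 at depth 0
Step 4: declare d=65 at depth 0
Step 5: declare d=(read e)=53 at depth 0
Step 6: declare a=64 at depth 0
Visible at query point: a=64 d=53 e=53

Answer: 53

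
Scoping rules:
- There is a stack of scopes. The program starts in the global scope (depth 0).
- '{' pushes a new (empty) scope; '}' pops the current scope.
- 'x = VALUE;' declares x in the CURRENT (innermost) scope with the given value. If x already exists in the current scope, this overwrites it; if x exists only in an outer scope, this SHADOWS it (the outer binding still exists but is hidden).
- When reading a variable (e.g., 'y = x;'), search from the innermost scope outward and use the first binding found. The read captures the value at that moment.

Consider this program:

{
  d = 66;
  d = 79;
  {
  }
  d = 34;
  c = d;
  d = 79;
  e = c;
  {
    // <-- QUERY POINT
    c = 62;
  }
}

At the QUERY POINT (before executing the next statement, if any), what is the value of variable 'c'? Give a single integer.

Step 1: enter scope (depth=1)
Step 2: declare d=66 at depth 1
Step 3: declare d=79 at depth 1
Step 4: enter scope (depth=2)
Step 5: exit scope (depth=1)
Step 6: declare d=34 at depth 1
Step 7: declare c=(read d)=34 at depth 1
Step 8: declare d=79 at depth 1
Step 9: declare e=(read c)=34 at depth 1
Step 10: enter scope (depth=2)
Visible at query point: c=34 d=79 e=34

Answer: 34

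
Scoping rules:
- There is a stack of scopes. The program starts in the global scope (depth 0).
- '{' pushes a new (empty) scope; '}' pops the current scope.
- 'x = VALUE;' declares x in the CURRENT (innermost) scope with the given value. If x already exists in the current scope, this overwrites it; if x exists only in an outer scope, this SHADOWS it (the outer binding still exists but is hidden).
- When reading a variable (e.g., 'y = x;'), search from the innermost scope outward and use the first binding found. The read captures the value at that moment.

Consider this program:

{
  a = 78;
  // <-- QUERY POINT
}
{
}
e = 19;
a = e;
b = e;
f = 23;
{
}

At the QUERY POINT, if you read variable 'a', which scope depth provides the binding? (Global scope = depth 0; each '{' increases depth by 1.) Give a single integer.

Step 1: enter scope (depth=1)
Step 2: declare a=78 at depth 1
Visible at query point: a=78

Answer: 1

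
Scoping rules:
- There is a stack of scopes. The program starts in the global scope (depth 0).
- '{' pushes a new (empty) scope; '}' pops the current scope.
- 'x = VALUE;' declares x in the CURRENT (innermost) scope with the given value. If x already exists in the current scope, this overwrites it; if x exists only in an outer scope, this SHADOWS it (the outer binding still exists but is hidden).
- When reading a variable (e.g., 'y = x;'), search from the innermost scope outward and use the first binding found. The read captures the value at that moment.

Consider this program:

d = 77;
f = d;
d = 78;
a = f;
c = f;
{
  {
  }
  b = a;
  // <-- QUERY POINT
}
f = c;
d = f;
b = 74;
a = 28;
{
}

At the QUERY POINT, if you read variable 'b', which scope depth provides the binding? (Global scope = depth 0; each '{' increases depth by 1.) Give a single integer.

Step 1: declare d=77 at depth 0
Step 2: declare f=(read d)=77 at depth 0
Step 3: declare d=78 at depth 0
Step 4: declare a=(read f)=77 at depth 0
Step 5: declare c=(read f)=77 at depth 0
Step 6: enter scope (depth=1)
Step 7: enter scope (depth=2)
Step 8: exit scope (depth=1)
Step 9: declare b=(read a)=77 at depth 1
Visible at query point: a=77 b=77 c=77 d=78 f=77

Answer: 1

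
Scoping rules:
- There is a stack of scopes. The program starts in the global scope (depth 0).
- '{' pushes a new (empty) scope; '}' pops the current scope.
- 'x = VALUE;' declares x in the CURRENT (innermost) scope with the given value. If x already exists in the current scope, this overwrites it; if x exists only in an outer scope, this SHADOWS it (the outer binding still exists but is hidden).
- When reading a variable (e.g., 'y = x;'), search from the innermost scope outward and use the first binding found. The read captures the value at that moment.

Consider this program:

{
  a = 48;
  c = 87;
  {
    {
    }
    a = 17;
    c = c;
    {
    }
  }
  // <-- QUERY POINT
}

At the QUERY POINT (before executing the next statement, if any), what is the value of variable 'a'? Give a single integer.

Answer: 48

Derivation:
Step 1: enter scope (depth=1)
Step 2: declare a=48 at depth 1
Step 3: declare c=87 at depth 1
Step 4: enter scope (depth=2)
Step 5: enter scope (depth=3)
Step 6: exit scope (depth=2)
Step 7: declare a=17 at depth 2
Step 8: declare c=(read c)=87 at depth 2
Step 9: enter scope (depth=3)
Step 10: exit scope (depth=2)
Step 11: exit scope (depth=1)
Visible at query point: a=48 c=87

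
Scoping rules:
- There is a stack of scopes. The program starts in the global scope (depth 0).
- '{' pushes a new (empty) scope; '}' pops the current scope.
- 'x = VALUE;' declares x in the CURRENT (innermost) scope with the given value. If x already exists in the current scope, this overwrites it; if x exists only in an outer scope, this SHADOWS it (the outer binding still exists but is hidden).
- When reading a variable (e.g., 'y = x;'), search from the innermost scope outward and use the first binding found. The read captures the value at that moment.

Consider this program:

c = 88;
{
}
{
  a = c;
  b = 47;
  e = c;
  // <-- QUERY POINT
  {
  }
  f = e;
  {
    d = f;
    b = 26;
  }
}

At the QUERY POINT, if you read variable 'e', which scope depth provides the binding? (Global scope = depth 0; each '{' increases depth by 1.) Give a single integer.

Step 1: declare c=88 at depth 0
Step 2: enter scope (depth=1)
Step 3: exit scope (depth=0)
Step 4: enter scope (depth=1)
Step 5: declare a=(read c)=88 at depth 1
Step 6: declare b=47 at depth 1
Step 7: declare e=(read c)=88 at depth 1
Visible at query point: a=88 b=47 c=88 e=88

Answer: 1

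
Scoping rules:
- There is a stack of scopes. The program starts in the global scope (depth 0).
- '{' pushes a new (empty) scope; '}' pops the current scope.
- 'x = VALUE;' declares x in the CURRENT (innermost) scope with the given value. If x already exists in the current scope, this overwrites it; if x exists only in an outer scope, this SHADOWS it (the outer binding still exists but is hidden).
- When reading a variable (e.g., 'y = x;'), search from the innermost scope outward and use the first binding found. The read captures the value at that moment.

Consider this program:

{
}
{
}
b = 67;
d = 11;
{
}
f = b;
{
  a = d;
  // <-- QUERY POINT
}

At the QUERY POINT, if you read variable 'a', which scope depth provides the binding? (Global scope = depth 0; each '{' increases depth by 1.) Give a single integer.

Answer: 1

Derivation:
Step 1: enter scope (depth=1)
Step 2: exit scope (depth=0)
Step 3: enter scope (depth=1)
Step 4: exit scope (depth=0)
Step 5: declare b=67 at depth 0
Step 6: declare d=11 at depth 0
Step 7: enter scope (depth=1)
Step 8: exit scope (depth=0)
Step 9: declare f=(read b)=67 at depth 0
Step 10: enter scope (depth=1)
Step 11: declare a=(read d)=11 at depth 1
Visible at query point: a=11 b=67 d=11 f=67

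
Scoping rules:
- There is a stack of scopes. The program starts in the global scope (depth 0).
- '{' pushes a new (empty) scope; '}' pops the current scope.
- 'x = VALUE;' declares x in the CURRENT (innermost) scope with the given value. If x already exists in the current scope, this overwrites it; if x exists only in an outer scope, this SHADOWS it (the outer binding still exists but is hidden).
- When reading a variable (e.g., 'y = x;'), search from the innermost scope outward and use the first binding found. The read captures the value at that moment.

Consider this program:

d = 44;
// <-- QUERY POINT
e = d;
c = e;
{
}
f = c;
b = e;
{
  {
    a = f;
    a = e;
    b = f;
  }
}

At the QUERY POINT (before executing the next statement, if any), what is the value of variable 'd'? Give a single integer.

Step 1: declare d=44 at depth 0
Visible at query point: d=44

Answer: 44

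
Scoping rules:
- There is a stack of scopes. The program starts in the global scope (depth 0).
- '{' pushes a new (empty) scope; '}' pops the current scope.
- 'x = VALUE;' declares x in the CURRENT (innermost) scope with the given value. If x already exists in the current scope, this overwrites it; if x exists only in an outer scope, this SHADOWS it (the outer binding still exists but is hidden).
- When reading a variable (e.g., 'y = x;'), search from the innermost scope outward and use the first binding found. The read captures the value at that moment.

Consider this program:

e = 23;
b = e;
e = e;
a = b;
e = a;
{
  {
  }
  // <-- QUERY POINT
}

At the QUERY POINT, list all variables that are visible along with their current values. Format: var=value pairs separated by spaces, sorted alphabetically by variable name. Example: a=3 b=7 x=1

Answer: a=23 b=23 e=23

Derivation:
Step 1: declare e=23 at depth 0
Step 2: declare b=(read e)=23 at depth 0
Step 3: declare e=(read e)=23 at depth 0
Step 4: declare a=(read b)=23 at depth 0
Step 5: declare e=(read a)=23 at depth 0
Step 6: enter scope (depth=1)
Step 7: enter scope (depth=2)
Step 8: exit scope (depth=1)
Visible at query point: a=23 b=23 e=23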